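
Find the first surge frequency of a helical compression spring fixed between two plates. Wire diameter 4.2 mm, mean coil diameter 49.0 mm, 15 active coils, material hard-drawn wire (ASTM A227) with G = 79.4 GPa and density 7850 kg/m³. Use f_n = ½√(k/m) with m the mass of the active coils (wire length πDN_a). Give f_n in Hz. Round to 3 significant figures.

k = Gd⁴/(8D³N_a) = (79.4×10³)(4.2⁴)/(8·49.0³·15) = 1.75 N/mm = 1750 N/m
Wire length L = πDN_a = π·49.0·15 = 2309.1 mm
m = ρ·(πd²/4)·L = 7850 × 13.854×10⁻⁶ m² × 2.3091 m = 0.25113 kg
f_n = ½√(k/m) = 0.5·√(1750/0.25113) = 0.5·√(6968.7) = 41.739 Hz

41.7 Hz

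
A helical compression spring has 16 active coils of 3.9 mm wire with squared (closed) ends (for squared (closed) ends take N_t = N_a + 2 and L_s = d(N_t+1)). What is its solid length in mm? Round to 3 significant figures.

squared (closed) ends: N_t = N_a + 2 = 16 + 2 = 18
L_s = d·(N_t+1) = 3.9 × 19 = 74.1 mm

74.1 mm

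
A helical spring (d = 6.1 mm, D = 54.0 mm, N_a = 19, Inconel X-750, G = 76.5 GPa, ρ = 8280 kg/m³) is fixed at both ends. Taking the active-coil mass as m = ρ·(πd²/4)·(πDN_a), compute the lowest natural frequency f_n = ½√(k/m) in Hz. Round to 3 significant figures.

37.7 Hz

k = Gd⁴/(8D³N_a) = (76.5×10³)(6.1⁴)/(8·54.0³·19) = 4.4254 N/mm = 4425.4 N/m
Wire length L = πDN_a = π·54.0·19 = 3223.3 mm
m = ρ·(πd²/4)·L = 8280 × 29.225×10⁻⁶ m² × 3.2233 m = 0.77997 kg
f_n = ½√(k/m) = 0.5·√(4425.4/0.77997) = 0.5·√(5673.9) = 37.663 Hz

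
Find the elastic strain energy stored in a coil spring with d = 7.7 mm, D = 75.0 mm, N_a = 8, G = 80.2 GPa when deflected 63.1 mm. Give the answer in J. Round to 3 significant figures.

20.8 J

k = Gd⁴/(8D³N_a) = (80.2×10³)(7.7⁴)/(8·75.0³·8) = 10.442 N/mm
U = ½kδ² = 0.5 × 10.442 × 63.1² = 20787 N·mm = 20.787 J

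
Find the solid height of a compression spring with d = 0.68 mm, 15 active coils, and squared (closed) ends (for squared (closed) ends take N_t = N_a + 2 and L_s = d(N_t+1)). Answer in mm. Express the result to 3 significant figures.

squared (closed) ends: N_t = N_a + 2 = 15 + 2 = 17
L_s = d·(N_t+1) = 0.68 × 18 = 12.24 mm

12.2 mm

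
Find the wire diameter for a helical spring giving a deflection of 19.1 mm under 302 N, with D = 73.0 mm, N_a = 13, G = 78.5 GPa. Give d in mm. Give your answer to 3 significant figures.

9.50 mm

Required rate k = F/δ = 302/19.1 = 15.812 N/mm
d = (8D³N_a·k / G)^(1/4) = (8·73.0³·13·15.812 / (78.5×10³))^0.25
  = (8149)^0.25 = 9.5012 mm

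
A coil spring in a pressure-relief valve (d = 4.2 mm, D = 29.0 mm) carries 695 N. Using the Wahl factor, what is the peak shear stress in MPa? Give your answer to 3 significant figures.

Spring index C = D/d = 29.0/4.2 = 6.9048
K_W = (4C−1)/(4C−4) + 0.615/C = 26.619/23.619 + 0.0891 = 1.2161
τ₀ = 8FD/(πd³) = 8·695·29.0/(π·4.2³) = 161240/232.75 = 692.75 MPa
τ_max = K·τ₀ = 1.2161 × 692.75 = 842.44 MPa

842 MPa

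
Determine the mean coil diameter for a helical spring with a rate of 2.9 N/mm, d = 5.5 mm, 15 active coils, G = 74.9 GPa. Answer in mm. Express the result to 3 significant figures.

D = (Gd⁴/(8N_a·k))^(1/3) = (74.9×10³·5.5⁴/(8·15·2.9))^(1/3)
  = (196949)^(1/3) = 58.1814 mm

58.2 mm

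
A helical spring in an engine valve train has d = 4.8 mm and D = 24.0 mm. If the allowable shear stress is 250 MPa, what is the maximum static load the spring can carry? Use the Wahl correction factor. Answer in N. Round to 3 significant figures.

C = D/d = 24.0/4.8 = 5.0000
K_W = (4C−1)/(4C−4) + 0.615/C = 19.000/16.000 + 0.1230 = 1.3105
τ_max = K·8FD/(πd³) → F_max = τ_allow·πd³/(8DK)
F_max = 250·π·4.8³/(8·24.0·1.3105) = 86859/251.62 = 345.2 N

345 N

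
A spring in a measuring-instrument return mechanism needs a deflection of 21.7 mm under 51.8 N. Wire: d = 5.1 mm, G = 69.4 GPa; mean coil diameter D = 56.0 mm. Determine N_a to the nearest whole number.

14

Required rate k = F/δ = 51.8/21.7 = 2.3871 N/mm
N_a = Gd⁴/(8D³k) = (69.4×10³ × 5.1⁴)/(8 × 56.0³ × 2.3871)
    = 4.69505e+07 / 3.3537e+06 = 14 → 14 coils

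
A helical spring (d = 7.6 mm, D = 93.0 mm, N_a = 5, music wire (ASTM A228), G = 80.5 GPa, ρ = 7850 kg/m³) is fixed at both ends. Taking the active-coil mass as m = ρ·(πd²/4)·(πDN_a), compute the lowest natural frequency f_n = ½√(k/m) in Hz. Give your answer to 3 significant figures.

k = Gd⁴/(8D³N_a) = (80.5×10³)(7.6⁴)/(8·93.0³·5) = 8.3472 N/mm = 8347.2 N/m
Wire length L = πDN_a = π·93.0·5 = 1460.8 mm
m = ρ·(πd²/4)·L = 7850 × 45.365×10⁻⁶ m² × 1.4608 m = 0.52022 kg
f_n = ½√(k/m) = 0.5·√(8347.2/0.52022) = 0.5·√(16045) = 63.335 Hz

63.3 Hz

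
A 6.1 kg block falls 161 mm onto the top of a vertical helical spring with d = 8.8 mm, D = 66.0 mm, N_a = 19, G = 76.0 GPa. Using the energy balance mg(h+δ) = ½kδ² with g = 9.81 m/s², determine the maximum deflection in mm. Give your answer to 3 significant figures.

49.1 mm

k = Gd⁴/(8D³N_a) = (76.0×10³)(8.8⁴)/(8·66.0³·19) = 10.43 N/mm
W = mg = 6.1 × 9.81 = 59.841 N
½kδ² − Wδ − Wh = 0 → δ = (W + √(W² + 2kWh))/k
δ = (59.841 + √(3580.9 + 200966))/10.43 = (59.841 + 452.27)/10.43 = 49.101 mm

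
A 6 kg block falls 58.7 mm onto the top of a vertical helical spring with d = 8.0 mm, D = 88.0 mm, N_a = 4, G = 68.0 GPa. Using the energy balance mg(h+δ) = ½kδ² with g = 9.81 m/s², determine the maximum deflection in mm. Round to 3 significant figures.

28.3 mm

k = Gd⁴/(8D³N_a) = (68.0×10³)(8.0⁴)/(8·88.0³·4) = 12.772 N/mm
W = mg = 6 × 9.81 = 58.86 N
½kδ² − Wδ − Wh = 0 → δ = (W + √(W² + 2kWh))/k
δ = (58.86 + √(3464.5 + 88259))/12.772 = (58.86 + 302.86)/12.772 = 28.32 mm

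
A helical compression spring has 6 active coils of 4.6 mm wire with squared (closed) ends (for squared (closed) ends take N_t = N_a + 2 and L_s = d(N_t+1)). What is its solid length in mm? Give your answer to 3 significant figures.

squared (closed) ends: N_t = N_a + 2 = 6 + 2 = 8
L_s = d·(N_t+1) = 4.6 × 9 = 41.4 mm

41.4 mm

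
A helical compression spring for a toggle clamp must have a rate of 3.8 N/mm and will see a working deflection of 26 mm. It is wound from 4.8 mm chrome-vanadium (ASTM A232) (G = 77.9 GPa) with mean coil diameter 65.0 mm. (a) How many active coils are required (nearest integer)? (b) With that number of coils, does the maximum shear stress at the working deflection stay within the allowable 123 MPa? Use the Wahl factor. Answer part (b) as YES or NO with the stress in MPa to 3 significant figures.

(a) 5 coils; (b) NO, τ_max = 162 MPa

N_a = Gd⁴/(8D³k) = (77.9×10³)(4.8⁴)/(8·65.0³·3.8) = 4.953 → N_a = 5
Actual rate k = Gd⁴/(8D³·5) = 3.7645 N/mm
Working load F = kδ = 3.7645·26 = 97.876 N
C = 65.0/4.8 = 13.5417; K_W = (4C−1)/(4C−4)+0.615/C = 1.1052
τ_max = K_W·8FD/(πd³) = 1.1052·146.49 = 161.9 MPa
τ_max > 123 MPa → exceeds allowable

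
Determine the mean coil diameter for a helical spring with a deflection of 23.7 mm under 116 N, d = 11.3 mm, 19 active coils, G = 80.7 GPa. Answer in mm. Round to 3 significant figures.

121 mm

Required rate k = F/δ = 116/23.7 = 4.8945 N/mm
D = (Gd⁴/(8N_a·k))^(1/3) = (80.7×10³·11.3⁴/(8·19·4.8945))^(1/3)
  = (1.76862e+06)^(1/3) = 120.9330 mm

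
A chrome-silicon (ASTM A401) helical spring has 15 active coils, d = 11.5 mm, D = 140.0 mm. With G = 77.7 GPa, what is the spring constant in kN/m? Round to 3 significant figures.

k = Gd⁴/(8D³N_a) = (77.7×10³ × 11.5⁴) / (8 × 140.0³ × 15)
  = 1.35898e+09 / 3.2928e+08 = 4.1271 N/mm

4.13 kN/m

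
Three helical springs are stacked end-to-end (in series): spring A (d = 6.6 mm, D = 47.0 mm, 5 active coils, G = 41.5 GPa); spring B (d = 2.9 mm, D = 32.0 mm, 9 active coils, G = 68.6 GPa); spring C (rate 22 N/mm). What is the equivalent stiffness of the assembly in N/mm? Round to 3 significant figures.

k_A = Gd⁴/(8D³N_a) = (41.5×10³)(6.6⁴)/(8·47.0³·5) = 18.961 N/mm
k_B = Gd⁴/(8D³N_a) = (68.6×10³)(2.9⁴)/(8·32.0³·9) = 2.0565 N/mm
Series: 1/k_eq = 1/18.961 + 1/2.0565 + 1/22 = 0.58445; k_eq = 1.711 N/mm

1.71 N/mm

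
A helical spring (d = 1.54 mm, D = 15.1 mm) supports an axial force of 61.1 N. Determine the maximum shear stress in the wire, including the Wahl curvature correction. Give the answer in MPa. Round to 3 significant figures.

738 MPa

Spring index C = D/d = 15.1/1.54 = 9.8052
K_W = (4C−1)/(4C−4) + 0.615/C = 38.221/35.221 + 0.0627 = 1.1479
τ₀ = 8FD/(πd³) = 8·61.1·15.1/(π·1.54³) = 7380.88/11.474 = 643.27 MPa
τ_max = K·τ₀ = 1.1479 × 643.27 = 738.41 MPa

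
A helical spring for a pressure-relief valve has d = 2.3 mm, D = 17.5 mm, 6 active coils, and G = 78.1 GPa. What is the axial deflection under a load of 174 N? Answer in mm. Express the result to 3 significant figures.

k = Gd⁴/(8D³N_a) = (78.1×10³)(2.3⁴)/(8·17.5³·6) = 8.4959 N/mm
δ = F/k = 174 / 8.4959 = 20.481 mm

20.5 mm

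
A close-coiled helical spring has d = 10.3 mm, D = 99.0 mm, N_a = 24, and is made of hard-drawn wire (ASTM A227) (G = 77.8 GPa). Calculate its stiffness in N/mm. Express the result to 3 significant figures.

k = Gd⁴/(8D³N_a) = (77.8×10³ × 10.3⁴) / (8 × 99.0³ × 24)
  = 8.75646e+08 / 1.86297e+08 = 4.7003 N/mm

4.70 N/mm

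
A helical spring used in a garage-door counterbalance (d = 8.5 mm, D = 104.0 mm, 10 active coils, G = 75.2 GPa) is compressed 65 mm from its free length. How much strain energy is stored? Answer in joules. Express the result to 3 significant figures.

9.22 J

k = Gd⁴/(8D³N_a) = (75.2×10³)(8.5⁴)/(8·104.0³·10) = 4.3622 N/mm
U = ½kδ² = 0.5 × 4.3622 × 65² = 9215.1 N·mm = 9.2151 J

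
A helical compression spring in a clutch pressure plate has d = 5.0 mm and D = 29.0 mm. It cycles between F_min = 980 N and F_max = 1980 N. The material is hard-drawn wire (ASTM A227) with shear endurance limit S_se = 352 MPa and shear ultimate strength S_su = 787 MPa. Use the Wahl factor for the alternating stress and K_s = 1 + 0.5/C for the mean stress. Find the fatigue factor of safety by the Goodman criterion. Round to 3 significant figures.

0.441

C = D/d = 29.0/5.0 = 5.8000; K_W = (4C−1)/(4C−4)+0.615/C = 1.2623; K_s = 1+0.5/C = 1.0862
F_a = (F_max−F_min)/2 = 500 N; F_m = (F_max+F_min)/2 = 1480 N
τ_a = K_W·8F_aD/(πd³) = 1.2623 × 295.39 = 372.87 MPa
τ_m = K_s·8F_mD/(πd³) = 1.0862 × 874.36 = 949.73 MPa
Goodman: 1/n_f = τ_a/S_se + τ_m/S_su = 372.87/352 + 949.73/787 = 1.05928 + 1.20678 = 2.2661
n_f = 1/2.2661 = 0.4413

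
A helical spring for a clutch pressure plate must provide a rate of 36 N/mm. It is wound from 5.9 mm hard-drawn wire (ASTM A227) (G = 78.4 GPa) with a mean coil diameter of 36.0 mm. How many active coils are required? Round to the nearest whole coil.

N_a = Gd⁴/(8D³k) = (78.4×10³ × 5.9⁴)/(8 × 36.0³ × 36)
    = 9.50001e+07 / 1.34369e+07 = 7.07 → 7 coils

7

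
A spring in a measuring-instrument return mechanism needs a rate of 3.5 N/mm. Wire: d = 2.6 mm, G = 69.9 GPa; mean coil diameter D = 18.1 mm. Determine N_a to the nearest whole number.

N_a = Gd⁴/(8D³k) = (69.9×10³ × 2.6⁴)/(8 × 18.1³ × 3.5)
    = 3.19426e+06 / 166033 = 19.24 → 19 coils

19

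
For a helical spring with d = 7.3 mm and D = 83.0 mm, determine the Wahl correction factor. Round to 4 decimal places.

1.1264

C = D/d = 83.0/7.3 = 11.3699
K_W = (4C−1)/(4C−4) + 0.615/C = 44.479/41.479 + 0.0541 = 1.1264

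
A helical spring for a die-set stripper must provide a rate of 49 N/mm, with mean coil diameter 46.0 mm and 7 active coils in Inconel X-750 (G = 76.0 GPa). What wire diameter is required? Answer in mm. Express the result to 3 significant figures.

7.70 mm

d = (8D³N_a·k / G)^(1/4) = (8·46.0³·7·49 / (76.0×10³))^0.25
  = (3514.3)^0.25 = 7.6995 mm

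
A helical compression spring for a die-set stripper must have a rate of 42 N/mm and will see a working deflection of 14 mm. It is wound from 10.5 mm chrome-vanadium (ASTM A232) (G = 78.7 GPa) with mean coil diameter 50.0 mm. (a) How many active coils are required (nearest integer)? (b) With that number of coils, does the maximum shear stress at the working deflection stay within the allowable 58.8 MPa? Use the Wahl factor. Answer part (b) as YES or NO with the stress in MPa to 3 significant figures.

N_a = Gd⁴/(8D³k) = (78.7×10³)(10.5⁴)/(8·50.0³·42) = 22.78 → N_a = 23
Actual rate k = Gd⁴/(8D³·23) = 41.591 N/mm
Working load F = kδ = 41.591·14 = 582.28 N
C = 50.0/10.5 = 4.7619; K_W = (4C−1)/(4C−4)+0.615/C = 1.3285
τ_max = K_W·8FD/(πd³) = 1.3285·64.043 = 85.083 MPa
τ_max > 58.8 MPa → exceeds allowable

(a) 23 coils; (b) NO, τ_max = 85.1 MPa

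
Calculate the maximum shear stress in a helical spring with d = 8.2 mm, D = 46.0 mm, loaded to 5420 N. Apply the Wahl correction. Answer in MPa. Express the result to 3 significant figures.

1470 MPa

Spring index C = D/d = 46.0/8.2 = 5.6098
K_W = (4C−1)/(4C−4) + 0.615/C = 21.439/18.439 + 0.1096 = 1.2723
τ₀ = 8FD/(πd³) = 8·5420·46.0/(π·8.2³) = 1.99456e+06/1732.2 = 1151.5 MPa
τ_max = K·τ₀ = 1.2723 × 1151.5 = 1465.1 MPa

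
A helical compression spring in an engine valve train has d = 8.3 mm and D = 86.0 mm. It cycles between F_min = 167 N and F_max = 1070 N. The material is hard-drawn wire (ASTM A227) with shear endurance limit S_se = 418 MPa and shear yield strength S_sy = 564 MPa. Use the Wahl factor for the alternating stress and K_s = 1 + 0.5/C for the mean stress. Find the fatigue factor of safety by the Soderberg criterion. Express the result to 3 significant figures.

1.10

C = D/d = 86.0/8.3 = 10.3614; K_W = (4C−1)/(4C−4)+0.615/C = 1.1395; K_s = 1+0.5/C = 1.0483
F_a = (F_max−F_min)/2 = 451.5 N; F_m = (F_max+F_min)/2 = 618.5 N
τ_a = K_W·8F_aD/(πd³) = 1.1395 × 172.93 = 197.04 MPa
τ_m = K_s·8F_mD/(πd³) = 1.0483 × 236.89 = 248.32 MPa
Soderberg: 1/n_f = τ_a/S_se + τ_m/S_sy = 197.04/418 + 248.32/564 = 0.47140 + 0.44028 = 0.91168
n_f = 1/0.91168 = 1.097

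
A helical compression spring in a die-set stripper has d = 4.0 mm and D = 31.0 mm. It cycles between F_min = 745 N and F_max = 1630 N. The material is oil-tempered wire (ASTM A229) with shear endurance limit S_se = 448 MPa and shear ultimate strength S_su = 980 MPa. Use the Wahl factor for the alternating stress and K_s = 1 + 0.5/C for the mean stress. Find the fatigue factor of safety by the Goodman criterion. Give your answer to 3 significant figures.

C = D/d = 31.0/4.0 = 7.7500; K_W = (4C−1)/(4C−4)+0.615/C = 1.1905; K_s = 1+0.5/C = 1.0645
F_a = (F_max−F_min)/2 = 442.5 N; F_m = (F_max+F_min)/2 = 1187.5 N
τ_a = K_W·8F_aD/(πd³) = 1.1905 × 545.8 = 649.76 MPa
τ_m = K_s·8F_mD/(πd³) = 1.0645 × 1464.7 = 1559.2 MPa
Goodman: 1/n_f = τ_a/S_se + τ_m/S_su = 649.76/448 + 1559.2/980 = 1.45035 + 1.59104 = 3.0414
n_f = 1/3.0414 = 0.3288

0.329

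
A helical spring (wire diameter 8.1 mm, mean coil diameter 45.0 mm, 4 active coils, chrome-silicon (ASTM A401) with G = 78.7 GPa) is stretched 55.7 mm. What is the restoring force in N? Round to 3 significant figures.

6470 N

k = Gd⁴/(8D³N_a) = (78.7×10³)(8.1⁴)/(8·45.0³·4) = 116.18 N/mm
F = k·δ = 116.18 × 55.7 = 6471.2 N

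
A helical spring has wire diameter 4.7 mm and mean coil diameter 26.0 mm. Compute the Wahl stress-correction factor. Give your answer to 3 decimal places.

1.277

C = D/d = 26.0/4.7 = 5.5319
K_W = (4C−1)/(4C−4) + 0.615/C = 21.128/18.128 + 0.1112 = 1.2767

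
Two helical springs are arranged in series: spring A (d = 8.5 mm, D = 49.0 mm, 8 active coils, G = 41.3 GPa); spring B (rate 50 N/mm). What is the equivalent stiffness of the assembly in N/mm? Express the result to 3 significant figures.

18.2 N/mm

k_A = Gd⁴/(8D³N_a) = (41.3×10³)(8.5⁴)/(8·49.0³·8) = 28.632 N/mm
Series: 1/k_eq = 1/28.632 + 1/50 = 0.054925; k_eq = 18.206 N/mm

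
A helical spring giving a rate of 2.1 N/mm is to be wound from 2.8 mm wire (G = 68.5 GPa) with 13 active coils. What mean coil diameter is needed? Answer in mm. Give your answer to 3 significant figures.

D = (Gd⁴/(8N_a·k))^(1/3) = (68.5×10³·2.8⁴/(8·13·2.1))^(1/3)
  = (19278.4)^(1/3) = 26.8137 mm

26.8 mm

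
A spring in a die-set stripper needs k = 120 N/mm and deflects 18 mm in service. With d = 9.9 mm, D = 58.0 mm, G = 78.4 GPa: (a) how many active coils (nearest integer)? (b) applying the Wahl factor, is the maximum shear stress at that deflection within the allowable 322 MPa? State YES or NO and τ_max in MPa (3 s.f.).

(a) 4 coils; (b) NO, τ_max = 416 MPa

N_a = Gd⁴/(8D³k) = (78.4×10³)(9.9⁴)/(8·58.0³·120) = 4.021 → N_a = 4
Actual rate k = Gd⁴/(8D³·4) = 120.62 N/mm
Working load F = kδ = 120.62·18 = 2171.2 N
C = 58.0/9.9 = 5.8586; K_W = (4C−1)/(4C−4)+0.615/C = 1.2593
τ_max = K_W·8FD/(πd³) = 1.2593·330.49 = 416.2 MPa
τ_max > 322 MPa → exceeds allowable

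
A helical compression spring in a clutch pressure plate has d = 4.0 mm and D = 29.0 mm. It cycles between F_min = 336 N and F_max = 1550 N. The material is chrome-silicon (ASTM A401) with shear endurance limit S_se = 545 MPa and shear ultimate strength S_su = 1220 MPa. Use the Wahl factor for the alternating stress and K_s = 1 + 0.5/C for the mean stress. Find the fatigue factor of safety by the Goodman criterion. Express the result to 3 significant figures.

0.400

C = D/d = 29.0/4.0 = 7.2500; K_W = (4C−1)/(4C−4)+0.615/C = 1.2048; K_s = 1+0.5/C = 1.0690
F_a = (F_max−F_min)/2 = 607 N; F_m = (F_max+F_min)/2 = 943 N
τ_a = K_W·8F_aD/(πd³) = 1.2048 × 700.4 = 843.86 MPa
τ_m = K_s·8F_mD/(πd³) = 1.0690 × 1088.1 = 1163.1 MPa
Goodman: 1/n_f = τ_a/S_se + τ_m/S_su = 843.86/545 + 1163.1/1220 = 1.54837 + 0.95340 = 2.5018
n_f = 1/2.5018 = 0.3997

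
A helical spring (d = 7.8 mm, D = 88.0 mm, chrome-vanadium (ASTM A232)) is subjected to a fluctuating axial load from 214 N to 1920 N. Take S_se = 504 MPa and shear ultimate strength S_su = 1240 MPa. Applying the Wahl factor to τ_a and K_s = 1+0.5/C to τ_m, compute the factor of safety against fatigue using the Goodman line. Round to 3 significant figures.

C = D/d = 88.0/7.8 = 11.2821; K_W = (4C−1)/(4C−4)+0.615/C = 1.1275; K_s = 1+0.5/C = 1.0443
F_a = (F_max−F_min)/2 = 853 N; F_m = (F_max+F_min)/2 = 1067 N
τ_a = K_W·8F_aD/(πd³) = 1.1275 × 402.8 = 454.14 MPa
τ_m = K_s·8F_mD/(πd³) = 1.0443 × 503.85 = 526.18 MPa
Goodman: 1/n_f = τ_a/S_se + τ_m/S_su = 454.14/504 + 526.18/1240 = 0.90107 + 0.42434 = 1.3254
n_f = 1/1.3254 = 0.7545

0.754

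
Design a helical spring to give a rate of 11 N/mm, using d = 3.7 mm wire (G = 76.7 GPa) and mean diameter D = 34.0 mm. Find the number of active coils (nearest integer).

4

N_a = Gd⁴/(8D³k) = (76.7×10³ × 3.7⁴)/(8 × 34.0³ × 11)
    = 1.43748e+07 / 3.45875e+06 = 4.156 → 4 coils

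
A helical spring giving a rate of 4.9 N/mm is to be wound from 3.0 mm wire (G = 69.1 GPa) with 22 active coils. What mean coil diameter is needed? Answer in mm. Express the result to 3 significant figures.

D = (Gd⁴/(8N_a·k))^(1/3) = (69.1×10³·3.0⁴/(8·22·4.9))^(1/3)
  = (6490.14)^(1/3) = 18.6531 mm

18.7 mm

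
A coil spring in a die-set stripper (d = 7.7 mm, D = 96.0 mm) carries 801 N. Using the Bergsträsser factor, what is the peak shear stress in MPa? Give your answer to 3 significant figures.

475 MPa

Spring index C = D/d = 96.0/7.7 = 12.4675
K_B = (4C+2)/(4C−3) = 51.870/46.870 = 1.1067
τ₀ = 8FD/(πd³) = 8·801·96.0/(π·7.7³) = 615168/1434.2 = 428.92 MPa
τ_max = K·τ₀ = 1.1067 × 428.92 = 474.67 MPa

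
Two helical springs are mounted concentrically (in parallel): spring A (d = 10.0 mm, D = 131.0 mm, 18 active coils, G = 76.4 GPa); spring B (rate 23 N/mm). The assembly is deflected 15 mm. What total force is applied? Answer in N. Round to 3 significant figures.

k_A = Gd⁴/(8D³N_a) = (76.4×10³)(10.0⁴)/(8·131.0³·18) = 2.36 N/mm
Parallel: k_eq = 2.36 + 23 = 25.36 N/mm
F = k_eq·δ = 25.36·15 = 380.4 N

380 N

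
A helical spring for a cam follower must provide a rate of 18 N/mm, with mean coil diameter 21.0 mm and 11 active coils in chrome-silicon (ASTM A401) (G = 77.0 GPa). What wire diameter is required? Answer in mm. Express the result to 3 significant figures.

d = (8D³N_a·k / G)^(1/4) = (8·21.0³·11·18 / (77.0×10³))^0.25
  = (190.51)^0.25 = 3.7152 mm

3.72 mm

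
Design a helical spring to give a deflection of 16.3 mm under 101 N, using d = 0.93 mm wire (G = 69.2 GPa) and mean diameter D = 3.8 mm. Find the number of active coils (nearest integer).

19

Required rate k = F/δ = 101/16.3 = 6.1963 N/mm
N_a = Gd⁴/(8D³k) = (69.2×10³ × 0.93⁴)/(8 × 3.8³ × 6.1963)
    = 51765.2 / 2720.04 = 19.03 → 19 coils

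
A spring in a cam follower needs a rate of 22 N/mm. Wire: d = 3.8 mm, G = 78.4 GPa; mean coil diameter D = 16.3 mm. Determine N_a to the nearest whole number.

21

N_a = Gd⁴/(8D³k) = (78.4×10³ × 3.8⁴)/(8 × 16.3³ × 22)
    = 1.63475e+07 / 762211 = 21.45 → 21 coils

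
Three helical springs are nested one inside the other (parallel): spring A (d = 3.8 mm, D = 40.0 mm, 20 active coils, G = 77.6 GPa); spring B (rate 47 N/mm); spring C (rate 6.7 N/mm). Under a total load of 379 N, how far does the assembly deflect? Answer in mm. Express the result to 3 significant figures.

k_A = Gd⁴/(8D³N_a) = (77.6×10³)(3.8⁴)/(8·40.0³·20) = 1.5801 N/mm
Parallel: k_eq = 1.5801 + 47 + 6.7 = 55.28 N/mm
δ = F/k_eq = 379/55.28 = 6.856 mm

6.86 mm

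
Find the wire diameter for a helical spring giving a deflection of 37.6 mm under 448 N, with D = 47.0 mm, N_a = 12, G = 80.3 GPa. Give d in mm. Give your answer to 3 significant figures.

Required rate k = F/δ = 448/37.6 = 11.915 N/mm
d = (8D³N_a·k / G)^(1/4) = (8·47.0³·12·11.915 / (80.3×10³))^0.25
  = (1478.9)^0.25 = 6.2013 mm

6.20 mm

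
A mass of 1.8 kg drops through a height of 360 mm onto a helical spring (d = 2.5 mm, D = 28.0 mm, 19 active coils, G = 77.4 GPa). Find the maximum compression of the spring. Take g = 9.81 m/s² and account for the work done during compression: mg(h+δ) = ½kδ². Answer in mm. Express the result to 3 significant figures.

140 mm

k = Gd⁴/(8D³N_a) = (77.4×10³)(2.5⁴)/(8·28.0³·19) = 0.90611 N/mm
W = mg = 1.8 × 9.81 = 17.658 N
½kδ² − Wδ − Wh = 0 → δ = (W + √(W² + 2kWh))/k
δ = (17.658 + √(311.8 + 11520.1))/0.90611 = (17.658 + 108.77)/0.90611 = 139.53 mm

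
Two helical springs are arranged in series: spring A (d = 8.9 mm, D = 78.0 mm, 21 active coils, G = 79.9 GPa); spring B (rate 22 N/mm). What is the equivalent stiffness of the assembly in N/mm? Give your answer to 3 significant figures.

4.89 N/mm

k_A = Gd⁴/(8D³N_a) = (79.9×10³)(8.9⁴)/(8·78.0³·21) = 6.288 N/mm
Series: 1/k_eq = 1/6.288 + 1/22 = 0.20449; k_eq = 4.8903 N/mm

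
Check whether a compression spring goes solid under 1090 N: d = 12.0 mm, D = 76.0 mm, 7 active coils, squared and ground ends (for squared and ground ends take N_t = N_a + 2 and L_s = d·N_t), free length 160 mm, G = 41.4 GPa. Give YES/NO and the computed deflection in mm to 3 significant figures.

k = Gd⁴/(8D³N_a) = (41.4×10³)(12.0⁴)/(8·76.0³·7) = 34.922 N/mm
N_t = 9; L_s = 12.0·9 = 108 mm; δ_solid = L₀ − L_s = 160 − 108 = 52 mm
δ = F/k = 1090/34.922 = 31.213 mm
δ < δ_solid → spring does not go solid

NO, δ = 31.2 mm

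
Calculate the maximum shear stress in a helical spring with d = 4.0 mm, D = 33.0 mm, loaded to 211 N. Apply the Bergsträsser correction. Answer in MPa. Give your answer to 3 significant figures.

Spring index C = D/d = 33.0/4.0 = 8.2500
K_B = (4C+2)/(4C−3) = 35.000/30.000 = 1.1667
τ₀ = 8FD/(πd³) = 8·211·33.0/(π·4.0³) = 55704/201.06 = 277.05 MPa
τ_max = K·τ₀ = 1.1667 × 277.05 = 323.22 MPa

323 MPa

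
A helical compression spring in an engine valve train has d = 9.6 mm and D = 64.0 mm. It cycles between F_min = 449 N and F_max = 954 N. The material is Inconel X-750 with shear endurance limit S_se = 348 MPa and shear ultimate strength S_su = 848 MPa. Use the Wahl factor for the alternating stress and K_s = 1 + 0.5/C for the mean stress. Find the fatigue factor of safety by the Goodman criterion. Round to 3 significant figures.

C = D/d = 64.0/9.6 = 6.6667; K_W = (4C−1)/(4C−4)+0.615/C = 1.2246; K_s = 1+0.5/C = 1.0750
F_a = (F_max−F_min)/2 = 252.5 N; F_m = (F_max+F_min)/2 = 701.5 N
τ_a = K_W·8F_aD/(πd³) = 1.2246 × 46.512 = 56.959 MPa
τ_m = K_s·8F_mD/(πd³) = 1.0750 × 129.22 = 138.91 MPa
Goodman: 1/n_f = τ_a/S_se + τ_m/S_su = 56.959/348 + 138.91/848 = 0.16368 + 0.16381 = 0.32749
n_f = 1/0.32749 = 3.054

3.05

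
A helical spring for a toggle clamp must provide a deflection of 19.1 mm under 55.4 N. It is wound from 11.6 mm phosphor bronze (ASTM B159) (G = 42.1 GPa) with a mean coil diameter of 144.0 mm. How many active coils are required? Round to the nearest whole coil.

Required rate k = F/δ = 55.4/19.1 = 2.9005 N/mm
N_a = Gd⁴/(8D³k) = (42.1×10³ × 11.6⁴)/(8 × 144.0³ × 2.9005)
    = 7.62279e+08 / 6.92873e+07 = 11 → 11 coils

11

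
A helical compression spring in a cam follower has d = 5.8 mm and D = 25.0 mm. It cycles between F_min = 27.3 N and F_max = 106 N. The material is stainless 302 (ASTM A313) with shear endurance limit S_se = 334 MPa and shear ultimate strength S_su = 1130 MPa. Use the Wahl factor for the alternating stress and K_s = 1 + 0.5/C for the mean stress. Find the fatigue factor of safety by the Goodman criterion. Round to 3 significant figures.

13.5

C = D/d = 25.0/5.8 = 4.3103; K_W = (4C−1)/(4C−4)+0.615/C = 1.3692; K_s = 1+0.5/C = 1.1160
F_a = (F_max−F_min)/2 = 39.35 N; F_m = (F_max+F_min)/2 = 66.65 N
τ_a = K_W·8F_aD/(πd³) = 1.3692 × 12.839 = 17.58 MPa
τ_m = K_s·8F_mD/(πd³) = 1.1160 × 21.747 = 24.269 MPa
Goodman: 1/n_f = τ_a/S_se + τ_m/S_su = 17.58/334 + 24.269/1130 = 0.05264 + 0.02148 = 0.074112
n_f = 1/0.074112 = 13.49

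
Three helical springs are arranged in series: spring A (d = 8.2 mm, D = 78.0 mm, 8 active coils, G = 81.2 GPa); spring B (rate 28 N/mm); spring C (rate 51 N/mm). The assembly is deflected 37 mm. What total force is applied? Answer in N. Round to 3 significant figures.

k_A = Gd⁴/(8D³N_a) = (81.2×10³)(8.2⁴)/(8·78.0³·8) = 12.088 N/mm
Series: 1/k_eq = 1/12.088 + 1/28 + 1/51 = 0.13805; k_eq = 7.2437 N/mm
F = k_eq·δ = 7.2437·37 = 268.02 N

268 N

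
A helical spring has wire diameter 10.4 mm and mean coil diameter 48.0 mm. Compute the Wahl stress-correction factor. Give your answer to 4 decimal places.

C = D/d = 48.0/10.4 = 4.6154
K_W = (4C−1)/(4C−4) + 0.615/C = 17.462/14.462 + 0.1333 = 1.3407

1.3407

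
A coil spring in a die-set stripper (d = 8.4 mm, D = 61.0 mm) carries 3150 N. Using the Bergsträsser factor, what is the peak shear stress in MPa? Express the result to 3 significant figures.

Spring index C = D/d = 61.0/8.4 = 7.2619
K_B = (4C+2)/(4C−3) = 31.048/26.048 = 1.1920
τ₀ = 8FD/(πd³) = 8·3150·61.0/(π·8.4³) = 1.5372e+06/1862 = 825.55 MPa
τ_max = K·τ₀ = 1.1920 × 825.55 = 984.02 MPa

984 MPa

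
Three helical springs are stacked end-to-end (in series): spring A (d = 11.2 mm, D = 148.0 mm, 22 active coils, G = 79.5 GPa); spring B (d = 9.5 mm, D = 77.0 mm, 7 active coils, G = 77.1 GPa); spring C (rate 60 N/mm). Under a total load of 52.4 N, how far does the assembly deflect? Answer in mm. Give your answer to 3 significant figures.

k_A = Gd⁴/(8D³N_a) = (79.5×10³)(11.2⁴)/(8·148.0³·22) = 2.1925 N/mm
k_B = Gd⁴/(8D³N_a) = (77.1×10³)(9.5⁴)/(8·77.0³·7) = 24.563 N/mm
Series: 1/k_eq = 1/2.1925 + 1/24.563 + 1/60 = 0.51348; k_eq = 1.9475 N/mm
δ = F/k_eq = 52.4/1.9475 = 26.906 mm

26.9 mm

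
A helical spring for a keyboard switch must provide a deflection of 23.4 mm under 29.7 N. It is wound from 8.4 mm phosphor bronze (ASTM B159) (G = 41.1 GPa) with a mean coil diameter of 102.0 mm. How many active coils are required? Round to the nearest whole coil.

Required rate k = F/δ = 29.7/23.4 = 1.2692 N/mm
N_a = Gd⁴/(8D³k) = (41.1×10³ × 8.4⁴)/(8 × 102.0³ × 1.2692)
    = 2.04625e+08 / 1.07753e+07 = 18.99 → 19 coils

19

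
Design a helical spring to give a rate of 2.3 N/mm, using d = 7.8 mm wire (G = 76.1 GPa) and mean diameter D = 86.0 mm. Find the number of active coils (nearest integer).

N_a = Gd⁴/(8D³k) = (76.1×10³ × 7.8⁴)/(8 × 86.0³ × 2.3)
    = 2.81685e+08 / 1.17034e+07 = 24.07 → 24 coils

24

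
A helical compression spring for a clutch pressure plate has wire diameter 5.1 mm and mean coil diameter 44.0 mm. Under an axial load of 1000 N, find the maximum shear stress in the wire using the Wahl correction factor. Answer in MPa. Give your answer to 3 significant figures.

Spring index C = D/d = 44.0/5.1 = 8.6275
K_W = (4C−1)/(4C−4) + 0.615/C = 33.510/30.510 + 0.0713 = 1.1696
τ₀ = 8FD/(πd³) = 8·1000·44.0/(π·5.1³) = 352000/416.74 = 844.66 MPa
τ_max = K·τ₀ = 1.1696 × 844.66 = 987.93 MPa

988 MPa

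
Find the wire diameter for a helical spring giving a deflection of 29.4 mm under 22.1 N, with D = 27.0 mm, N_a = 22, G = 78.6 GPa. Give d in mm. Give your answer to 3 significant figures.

Required rate k = F/δ = 22.1/29.4 = 0.7517 N/mm
d = (8D³N_a·k / G)^(1/4) = (8·27.0³·22·0.7517 / (78.6×10³))^0.25
  = (33.13)^0.25 = 2.3991 mm

2.40 mm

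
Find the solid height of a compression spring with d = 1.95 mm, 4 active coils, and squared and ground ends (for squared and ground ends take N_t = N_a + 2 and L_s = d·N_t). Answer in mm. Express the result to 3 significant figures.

11.7 mm

squared and ground ends: N_t = N_a + 2 = 4 + 2 = 6
L_s = d·N_t = 1.95 × 6 = 11.7 mm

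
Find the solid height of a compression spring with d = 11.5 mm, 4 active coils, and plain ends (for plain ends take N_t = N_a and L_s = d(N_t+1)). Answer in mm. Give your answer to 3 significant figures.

57.5 mm

plain ends: N_t = N_a = 4
L_s = d·(N_t+1) = 11.5 × 5 = 57.5 mm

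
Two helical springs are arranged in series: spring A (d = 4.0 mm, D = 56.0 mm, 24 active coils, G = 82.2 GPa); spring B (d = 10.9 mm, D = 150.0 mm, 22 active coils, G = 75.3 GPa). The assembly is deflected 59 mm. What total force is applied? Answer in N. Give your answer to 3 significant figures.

27.3 N

k_A = Gd⁴/(8D³N_a) = (82.2×10³)(4.0⁴)/(8·56.0³·24) = 0.62409 N/mm
k_B = Gd⁴/(8D³N_a) = (75.3×10³)(10.9⁴)/(8·150.0³·22) = 1.7894 N/mm
Series: 1/k_eq = 1/0.62409 + 1/1.7894 = 2.1612; k_eq = 0.46271 N/mm
F = k_eq·δ = 0.46271·59 = 27.3 N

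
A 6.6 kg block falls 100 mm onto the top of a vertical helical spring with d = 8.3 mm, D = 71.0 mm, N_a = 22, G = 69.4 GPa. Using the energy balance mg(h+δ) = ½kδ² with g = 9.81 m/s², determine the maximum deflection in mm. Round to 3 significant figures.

63.7 mm

k = Gd⁴/(8D³N_a) = (69.4×10³)(8.3⁴)/(8·71.0³·22) = 5.2286 N/mm
W = mg = 6.6 × 9.81 = 64.746 N
½kδ² − Wδ − Wh = 0 → δ = (W + √(W² + 2kWh))/k
δ = (64.746 + √(4192 + 67706))/5.2286 = (64.746 + 268.14)/5.2286 = 63.666 mm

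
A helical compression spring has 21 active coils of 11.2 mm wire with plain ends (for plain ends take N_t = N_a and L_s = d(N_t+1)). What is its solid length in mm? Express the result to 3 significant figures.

plain ends: N_t = N_a = 21
L_s = d·(N_t+1) = 11.2 × 22 = 246.4 mm

246 mm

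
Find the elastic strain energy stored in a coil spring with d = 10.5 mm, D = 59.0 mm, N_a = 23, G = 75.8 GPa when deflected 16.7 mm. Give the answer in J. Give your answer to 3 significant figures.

3.40 J

k = Gd⁴/(8D³N_a) = (75.8×10³)(10.5⁴)/(8·59.0³·23) = 24.381 N/mm
U = ½kδ² = 0.5 × 24.381 × 16.7² = 3399.8 N·mm = 3.3998 J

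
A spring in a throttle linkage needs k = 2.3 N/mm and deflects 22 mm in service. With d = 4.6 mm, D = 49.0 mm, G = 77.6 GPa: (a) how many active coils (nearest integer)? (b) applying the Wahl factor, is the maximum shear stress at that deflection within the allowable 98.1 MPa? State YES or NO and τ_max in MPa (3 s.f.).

(a) 16 coils; (b) YES, τ_max = 73.9 MPa

N_a = Gd⁴/(8D³k) = (77.6×10³)(4.6⁴)/(8·49.0³·2.3) = 16.05 → N_a = 16
Actual rate k = Gd⁴/(8D³·16) = 2.3073 N/mm
Working load F = kδ = 2.3073·22 = 50.76 N
C = 49.0/4.6 = 10.6522; K_W = (4C−1)/(4C−4)+0.615/C = 1.1354
τ_max = K_W·8FD/(πd³) = 1.1354·65.07 = 73.883 MPa
τ_max ≤ 98.1 MPa → acceptable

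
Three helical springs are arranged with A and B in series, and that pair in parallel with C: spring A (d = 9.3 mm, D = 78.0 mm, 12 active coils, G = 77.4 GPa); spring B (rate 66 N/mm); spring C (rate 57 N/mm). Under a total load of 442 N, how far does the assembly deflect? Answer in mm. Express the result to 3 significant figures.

k_A = Gd⁴/(8D³N_a) = (77.4×10³)(9.3⁴)/(8·78.0³·12) = 12.709 N/mm
Springs A,B series: k_AB = 1/(1/12.709+1/66) = 10.657 N/mm; parallel with C: k_eq = 10.657+57 = 67.657 N/mm
δ = F/k_eq = 442/67.657 = 6.5329 mm

6.53 mm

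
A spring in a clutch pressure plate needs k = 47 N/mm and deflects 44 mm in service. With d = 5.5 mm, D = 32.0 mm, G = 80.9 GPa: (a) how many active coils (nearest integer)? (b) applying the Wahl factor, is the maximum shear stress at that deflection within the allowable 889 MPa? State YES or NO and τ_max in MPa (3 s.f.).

N_a = Gd⁴/(8D³k) = (80.9×10³)(5.5⁴)/(8·32.0³·47) = 6.008 → N_a = 6
Actual rate k = Gd⁴/(8D³·6) = 47.066 N/mm
Working load F = kδ = 47.066·44 = 2070.9 N
C = 32.0/5.5 = 5.8182; K_W = (4C−1)/(4C−4)+0.615/C = 1.2614
τ_max = K_W·8FD/(πd³) = 1.2614·1014.3 = 1279.4 MPa
τ_max > 889 MPa → exceeds allowable

(a) 6 coils; (b) NO, τ_max = 1280 MPa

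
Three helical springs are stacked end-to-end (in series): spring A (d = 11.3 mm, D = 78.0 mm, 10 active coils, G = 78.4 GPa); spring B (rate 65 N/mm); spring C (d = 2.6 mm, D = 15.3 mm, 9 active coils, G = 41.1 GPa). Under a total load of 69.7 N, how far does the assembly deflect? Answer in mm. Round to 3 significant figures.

12.7 mm

k_A = Gd⁴/(8D³N_a) = (78.4×10³)(11.3⁴)/(8·78.0³·10) = 33.671 N/mm
k_C = Gd⁴/(8D³N_a) = (41.1×10³)(2.6⁴)/(8·15.3³·9) = 7.2833 N/mm
Series: 1/k_eq = 1/33.671 + 1/65 + 1/7.2833 = 0.18238; k_eq = 5.4829 N/mm
δ = F/k_eq = 69.7/5.4829 = 12.712 mm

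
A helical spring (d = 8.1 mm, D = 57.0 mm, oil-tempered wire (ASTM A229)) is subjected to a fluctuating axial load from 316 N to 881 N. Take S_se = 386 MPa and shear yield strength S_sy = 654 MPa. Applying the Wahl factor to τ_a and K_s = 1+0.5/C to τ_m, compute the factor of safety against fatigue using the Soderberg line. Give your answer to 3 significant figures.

1.96

C = D/d = 57.0/8.1 = 7.0370; K_W = (4C−1)/(4C−4)+0.615/C = 1.2116; K_s = 1+0.5/C = 1.0711
F_a = (F_max−F_min)/2 = 282.5 N; F_m = (F_max+F_min)/2 = 598.5 N
τ_a = K_W·8F_aD/(πd³) = 1.2116 × 77.158 = 93.486 MPa
τ_m = K_s·8F_mD/(πd³) = 1.0711 × 163.46 = 175.08 MPa
Soderberg: 1/n_f = τ_a/S_se + τ_m/S_sy = 93.486/386 + 175.08/654 = 0.24219 + 0.26771 = 0.5099
n_f = 1/0.5099 = 1.961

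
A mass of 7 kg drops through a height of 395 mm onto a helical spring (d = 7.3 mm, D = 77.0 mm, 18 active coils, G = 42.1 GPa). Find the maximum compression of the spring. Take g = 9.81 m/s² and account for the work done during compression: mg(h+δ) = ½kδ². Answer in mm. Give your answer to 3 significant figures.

215 mm

k = Gd⁴/(8D³N_a) = (42.1×10³)(7.3⁴)/(8·77.0³·18) = 1.8186 N/mm
W = mg = 7 × 9.81 = 68.67 N
½kδ² − Wδ − Wh = 0 → δ = (W + √(W² + 2kWh))/k
δ = (68.67 + √(4715.6 + 98658.2))/1.8186 = (68.67 + 321.52)/1.8186 = 214.55 mm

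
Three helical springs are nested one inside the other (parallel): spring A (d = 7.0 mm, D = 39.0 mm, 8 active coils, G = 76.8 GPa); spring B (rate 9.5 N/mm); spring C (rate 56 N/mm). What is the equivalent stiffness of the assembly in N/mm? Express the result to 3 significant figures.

114 N/mm

k_A = Gd⁴/(8D³N_a) = (76.8×10³)(7.0⁴)/(8·39.0³·8) = 48.571 N/mm
Parallel: k_eq = 48.571 + 9.5 + 56 = 114.07 N/mm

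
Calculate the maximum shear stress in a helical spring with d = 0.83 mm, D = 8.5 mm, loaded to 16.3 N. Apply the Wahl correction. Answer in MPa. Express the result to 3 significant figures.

Spring index C = D/d = 8.5/0.83 = 10.2410
K_W = (4C−1)/(4C−4) + 0.615/C = 39.964/36.964 + 0.0601 = 1.1412
τ₀ = 8FD/(πd³) = 8·16.3·8.5/(π·0.83³) = 1108.4/1.7963 = 617.04 MPa
τ_max = K·τ₀ = 1.1412 × 617.04 = 704.17 MPa

704 MPa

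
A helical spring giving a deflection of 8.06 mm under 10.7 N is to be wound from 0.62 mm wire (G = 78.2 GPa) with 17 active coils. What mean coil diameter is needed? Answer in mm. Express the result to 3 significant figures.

4.00 mm

Required rate k = F/δ = 10.7/8.06 = 1.3275 N/mm
D = (Gd⁴/(8N_a·k))^(1/3) = (78.2×10³·0.62⁴/(8·17·1.3275))^(1/3)
  = (64.0009)^(1/3) = 4.0000 mm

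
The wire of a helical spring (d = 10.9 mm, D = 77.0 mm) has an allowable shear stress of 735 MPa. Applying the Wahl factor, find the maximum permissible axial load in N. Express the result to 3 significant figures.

C = D/d = 77.0/10.9 = 7.0642
K_W = (4C−1)/(4C−4) + 0.615/C = 27.257/24.257 + 0.0871 = 1.2107
τ_max = K·8FD/(πd³) → F_max = τ_allow·πd³/(8DK)
F_max = 735·π·10.9³/(8·77.0·1.2107) = 2.9903e+06/745.81 = 4009.5 N

4010 N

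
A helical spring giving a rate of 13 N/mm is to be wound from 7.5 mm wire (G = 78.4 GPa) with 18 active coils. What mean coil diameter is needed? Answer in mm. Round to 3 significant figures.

D = (Gd⁴/(8N_a·k))^(1/3) = (78.4×10³·7.5⁴/(8·18·13))^(1/3)
  = (132512)^(1/3) = 50.9822 mm

51.0 mm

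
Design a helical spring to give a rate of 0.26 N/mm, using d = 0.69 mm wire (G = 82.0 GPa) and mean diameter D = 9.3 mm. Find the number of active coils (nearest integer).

N_a = Gd⁴/(8D³k) = (82.0×10³ × 0.69⁴)/(8 × 9.3³ × 0.26)
    = 18587 / 1673.06 = 11.11 → 11 coils

11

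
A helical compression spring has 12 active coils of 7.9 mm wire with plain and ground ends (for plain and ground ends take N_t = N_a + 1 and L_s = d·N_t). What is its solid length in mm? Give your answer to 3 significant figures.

plain and ground ends: N_t = N_a + 1 = 12 + 1 = 13
L_s = d·N_t = 7.9 × 13 = 102.7 mm

103 mm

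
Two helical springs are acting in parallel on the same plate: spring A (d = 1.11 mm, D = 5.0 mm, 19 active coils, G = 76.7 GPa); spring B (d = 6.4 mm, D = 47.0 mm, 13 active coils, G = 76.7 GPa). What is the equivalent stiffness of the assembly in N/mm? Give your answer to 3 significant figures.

k_A = Gd⁴/(8D³N_a) = (76.7×10³)(1.11⁴)/(8·5.0³·19) = 6.1282 N/mm
k_B = Gd⁴/(8D³N_a) = (76.7×10³)(6.4⁴)/(8·47.0³·13) = 11.918 N/mm
Parallel: k_eq = 6.1282 + 11.918 = 18.046 N/mm

18.0 N/mm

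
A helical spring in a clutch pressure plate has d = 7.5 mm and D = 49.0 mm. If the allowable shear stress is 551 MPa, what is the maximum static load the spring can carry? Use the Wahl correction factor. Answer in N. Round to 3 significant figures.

C = D/d = 49.0/7.5 = 6.5333
K_W = (4C−1)/(4C−4) + 0.615/C = 25.133/22.133 + 0.0941 = 1.2297
τ_max = K·8FD/(πd³) → F_max = τ_allow·πd³/(8DK)
F_max = 551·π·7.5³/(8·49.0·1.2297) = 7.3027e+05/482.03 = 1515 N

1510 N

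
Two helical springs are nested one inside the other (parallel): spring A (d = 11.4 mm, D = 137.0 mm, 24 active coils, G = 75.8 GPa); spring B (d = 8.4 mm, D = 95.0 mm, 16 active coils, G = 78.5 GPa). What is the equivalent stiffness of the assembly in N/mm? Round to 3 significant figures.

k_A = Gd⁴/(8D³N_a) = (75.8×10³)(11.4⁴)/(8·137.0³·24) = 2.5931 N/mm
k_B = Gd⁴/(8D³N_a) = (78.5×10³)(8.4⁴)/(8·95.0³·16) = 3.5613 N/mm
Parallel: k_eq = 2.5931 + 3.5613 = 6.1544 N/mm

6.15 N/mm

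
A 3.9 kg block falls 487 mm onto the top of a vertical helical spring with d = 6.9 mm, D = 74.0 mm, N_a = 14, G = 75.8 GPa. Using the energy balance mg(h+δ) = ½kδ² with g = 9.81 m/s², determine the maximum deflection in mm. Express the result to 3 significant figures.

110 mm

k = Gd⁴/(8D³N_a) = (75.8×10³)(6.9⁴)/(8·74.0³·14) = 3.7858 N/mm
W = mg = 3.9 × 9.81 = 38.259 N
½kδ² − Wδ − Wh = 0 → δ = (W + √(W² + 2kWh))/k
δ = (38.259 + √(1463.8 + 141073))/3.7858 = (38.259 + 377.54)/3.7858 = 109.83 mm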